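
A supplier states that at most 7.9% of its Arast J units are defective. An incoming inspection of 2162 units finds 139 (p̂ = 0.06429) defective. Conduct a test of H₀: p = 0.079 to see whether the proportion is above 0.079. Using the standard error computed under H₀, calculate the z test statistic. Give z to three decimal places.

p̂ = 139/2162 ≈ 0.064292.
Under H₀, SE = √(0.079·0.921/2162) = √(3.36536e-05) = 0.005801.
z = (0.064292 − 0.079)/0.005801 = -0.014708/0.005801 = -2.535.
p-value = P(Z > -2.535) ≈ 0.9944.

z = -2.535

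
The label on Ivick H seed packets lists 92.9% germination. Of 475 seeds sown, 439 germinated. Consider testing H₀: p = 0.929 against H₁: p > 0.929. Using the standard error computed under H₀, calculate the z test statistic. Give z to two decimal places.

z = -0.41

p̂ = 439/475 = 0.9242.
Under H₀, SE = √(0.929·0.071/475) = √(0.000138861) = 0.0118.
z = (0.9242 − 0.929)/0.0118 = -0.0048/0.0118 = -0.41.
p-value = P(Z > -0.406) ≈ 0.6578.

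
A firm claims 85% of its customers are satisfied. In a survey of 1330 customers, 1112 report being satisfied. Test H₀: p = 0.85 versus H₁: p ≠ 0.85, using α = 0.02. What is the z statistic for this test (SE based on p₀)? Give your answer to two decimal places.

z = -1.42

p̂ = 1112/1330 = 0.8361.
SE = √(p₀(1−p₀)/n) = √(0.1275/1330) = 0.0098.
z = (0.8361 − 0.85)/0.0098 = -0.0139/0.0098 = -1.42.
Two-sided p-value ≈ 2·Φ(−1.421) = 0.1554; since p > α = 0.02, fail to reject H₀.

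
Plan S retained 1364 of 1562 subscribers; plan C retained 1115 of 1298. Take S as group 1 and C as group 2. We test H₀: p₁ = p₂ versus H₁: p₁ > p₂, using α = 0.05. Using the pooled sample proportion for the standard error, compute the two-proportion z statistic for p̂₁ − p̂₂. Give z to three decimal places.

p̂₁ = 1364/1562 ≈ 0.87324, p̂₂ = 1115/1298 ≈ 0.85901.
Pooled p̂ = (1364+1115)/(1562+1298) = 2479/2860 = 0.86678.
SE = √(0.11547 × 0.00141062) = 0.01276.
z = (0.87324 − 0.85901)/0.01276 = 0.01423/0.01276 = 1.115.
p-value = P(Z > 1.115) ≈ 0.1325. With α = 0.05, fail to reject H₀.

z = 1.115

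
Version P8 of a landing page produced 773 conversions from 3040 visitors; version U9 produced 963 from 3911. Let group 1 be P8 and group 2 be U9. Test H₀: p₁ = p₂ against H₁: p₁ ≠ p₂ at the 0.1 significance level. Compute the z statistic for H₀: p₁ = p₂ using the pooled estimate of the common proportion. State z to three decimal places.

p̂₁ = 773/3040 = 0.25428, p̂₂ = 963/3911 = 0.24623.
Pooled p̂ = (773+963)/(3040+3911) = 1736/6951 = 0.24975.
SE = √(0.187374 × 0.000584636) = 0.01047.
z = (0.25428 − 0.24623)/0.01047 = 0.00805/0.01047 = 0.769.
Two-sided p-value ≈ 2·Φ(−0.769) = 0.4419; since p > α = 0.1, fail to reject H₀.

z = 0.769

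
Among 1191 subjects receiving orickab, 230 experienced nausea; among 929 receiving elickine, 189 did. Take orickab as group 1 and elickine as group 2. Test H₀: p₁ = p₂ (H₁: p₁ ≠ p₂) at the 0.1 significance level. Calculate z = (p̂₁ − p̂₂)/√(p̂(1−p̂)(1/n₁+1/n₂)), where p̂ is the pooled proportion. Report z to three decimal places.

p̂₁ = 230/1191 ≈ 0.193115, p̂₂ = 189/929 ≈ 0.203445.
Pooled p̂ = (230+189)/(1191+929) = 419/2120 = 0.197642.
SE = √(0.158579 × 0.00191606) = 0.017431.
z = (0.193115 − 0.203445)/0.017431 = -0.010330/0.017431 = -0.593.
Two-sided p-value ≈ 2·Φ(−0.593) = 0.5535; since p > α = 0.1, fail to reject H₀.

z = -0.593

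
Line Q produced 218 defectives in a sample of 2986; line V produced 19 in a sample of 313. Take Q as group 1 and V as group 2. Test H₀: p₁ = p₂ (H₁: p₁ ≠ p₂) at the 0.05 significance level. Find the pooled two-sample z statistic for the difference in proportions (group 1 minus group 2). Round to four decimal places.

p̂₁ = 218/2986 ≈ 0.073007, p̂₂ = 19/313 ≈ 0.060703.
Pooled p̂ = (218+19)/(2986+313) = 237/3299 = 0.071840.
SE = √(p̂(1−p̂)(1/n₁+1/n₂)) = √(0.071840·0.928160·0.00352978) = √(0.000235362) = 0.015342.
z = (0.073007 − 0.060703)/0.015342 = 0.012304/0.015342 = 0.8020.
Two-sided p-value ≈ 2·Φ(−0.802) = 0.4225. With α = 0.05, fail to reject H₀.

z = 0.8020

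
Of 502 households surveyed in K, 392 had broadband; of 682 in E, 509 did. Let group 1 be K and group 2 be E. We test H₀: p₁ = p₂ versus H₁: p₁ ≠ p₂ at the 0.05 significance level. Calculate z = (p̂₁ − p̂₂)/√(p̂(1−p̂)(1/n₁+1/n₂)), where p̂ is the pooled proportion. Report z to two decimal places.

p̂₁ = 392/502 = 0.7809, p̂₂ = 509/682 = 0.7463.
Pooled p̂ = (392+509)/(502+682) = 901/1184 = 0.7610.
SE = √(0.18189 × 0.00345831) = 0.0251.
z = (0.7809 − 0.7463)/0.0251 = 0.0346/0.0251 = 1.38.
Two-sided p-value ≈ 2·Φ(−1.377) = 0.1684. With α = 0.05, fail to reject H₀.

z = 1.38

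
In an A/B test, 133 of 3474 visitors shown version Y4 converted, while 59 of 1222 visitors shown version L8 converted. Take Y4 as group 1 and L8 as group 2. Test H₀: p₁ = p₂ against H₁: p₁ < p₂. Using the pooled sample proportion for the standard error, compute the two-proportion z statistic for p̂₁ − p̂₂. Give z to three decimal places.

p̂₁ = 133/3474 ≈ 0.038284, p̂₂ = 59/1222 ≈ 0.048282.
Pooled p̂ = (133+59)/(3474+1222) = 192/4696 = 0.040886.
SE = √(p̂(1−p̂)(1/n₁+1/n₂)) = √(0.040886·0.959114·0.00110618) = √(4.33781e-05) = 0.006586.
z = (0.038284 − 0.048282)/0.006586 = -0.009998/0.006586 = -1.518.

z = -1.518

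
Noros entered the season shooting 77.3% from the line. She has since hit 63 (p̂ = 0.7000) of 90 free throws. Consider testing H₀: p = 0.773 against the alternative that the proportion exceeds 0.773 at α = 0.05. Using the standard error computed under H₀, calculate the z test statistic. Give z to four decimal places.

z = -1.6533

p̂ = 63/90 ≈ 0.700000.
SE = √(p₀(1−p₀)/n) = √(0.17547/90) = 0.044155.
z = (0.700000 − 0.773)/0.044155 = -0.073000/0.044155 = -1.6533.
p-value = P(Z > -1.653) ≈ 0.9509. With α = 0.05, fail to reject H₀.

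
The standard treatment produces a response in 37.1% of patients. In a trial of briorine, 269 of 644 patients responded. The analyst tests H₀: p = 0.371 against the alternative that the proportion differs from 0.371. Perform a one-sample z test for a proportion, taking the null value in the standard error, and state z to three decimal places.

p̂ = 269/644 ≈ 0.41770.
Standard error under H₀: √(0.371×0.629/644) = 0.01904.
z = (0.41770 − 0.371)/0.01904 = 0.04670/0.01904 = 2.453.

z = 2.453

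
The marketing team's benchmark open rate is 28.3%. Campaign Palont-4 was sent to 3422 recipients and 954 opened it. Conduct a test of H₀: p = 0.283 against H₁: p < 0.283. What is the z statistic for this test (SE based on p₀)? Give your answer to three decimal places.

p̂ = 954/3422 = 0.2787843.
SE = √(p₀(1−p₀)/n) = √(0.20291/3422) = 0.0077004.
z = (0.2787843 − 0.283)/0.0077004 = -0.0042157/0.0077004 = -0.547.

z = -0.547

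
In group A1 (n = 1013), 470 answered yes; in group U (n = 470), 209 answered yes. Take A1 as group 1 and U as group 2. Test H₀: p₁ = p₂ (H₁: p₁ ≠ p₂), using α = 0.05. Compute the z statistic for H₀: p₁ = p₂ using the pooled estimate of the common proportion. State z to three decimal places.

z = 0.694

p̂₁ = 470/1013 ≈ 0.46397, p̂₂ = 209/470 ≈ 0.44468.
Pooled p̂ = (470+209)/(1013+470) = 679/1483 = 0.45786.
SE = √(p̂(1−p̂)(1/n₁+1/n₂)) = √(0.45786·0.54214·0.00311483) = √(0.000773174) = 0.02781.
z = (0.46397 − 0.44468)/0.02781 = 0.01929/0.02781 = 0.694.
p-value = 2·P(Z > 0.694) ≈ 0.4879. With α = 0.05, fail to reject H₀.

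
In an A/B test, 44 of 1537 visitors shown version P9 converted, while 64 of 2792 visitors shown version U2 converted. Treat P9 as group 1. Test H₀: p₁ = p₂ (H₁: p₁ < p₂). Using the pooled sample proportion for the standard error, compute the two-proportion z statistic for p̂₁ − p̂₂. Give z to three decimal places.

z = 1.152

p̂₁ = 44/1537 = 0.0286272, p̂₂ = 64/2792 = 0.0229226.
Pooled p̂ = (44+64)/(1537+2792) = 108/4329 = 0.0249480.
SE = √(p̂(1−p̂)(1/n₁+1/n₂)) = √(0.0249480·0.9750520·0.00100878) = √(2.45393e-05) = 0.0049537.
z = (0.0286272 − 0.0229226)/0.0049537 = 0.0057046/0.0049537 = 1.152.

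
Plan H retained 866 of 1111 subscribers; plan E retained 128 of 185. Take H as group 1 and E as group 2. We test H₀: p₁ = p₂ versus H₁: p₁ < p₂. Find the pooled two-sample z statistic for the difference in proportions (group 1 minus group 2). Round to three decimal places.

z = 2.609

p̂₁ = 866/1111 = 0.77948, p̂₂ = 128/185 = 0.69189.
Pooled p̂ = (866+128)/(1111+185) = 994/1296 = 0.76698.
SE = √(0.178724 × 0.0063055) = 0.03357.
z = (0.77948 − 0.69189)/0.03357 = 0.08759/0.03357 = 2.609.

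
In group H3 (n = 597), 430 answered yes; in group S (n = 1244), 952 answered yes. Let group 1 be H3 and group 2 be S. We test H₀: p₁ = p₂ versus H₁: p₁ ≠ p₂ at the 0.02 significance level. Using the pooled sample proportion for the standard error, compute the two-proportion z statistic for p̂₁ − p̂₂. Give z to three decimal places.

p̂₁ = 430/597 = 0.72027, p̂₂ = 952/1244 = 0.76527.
Pooled p̂ = (430+952)/(597+1244) = 1382/1841 = 0.75068.
SE = √(p̂(1−p̂)(1/n₁+1/n₂)) = √(0.75068·0.24932·0.0024789) = √(0.000463951) = 0.02154.
z = (0.72027 − 0.76527)/0.02154 = -0.04500/0.02154 = -2.089.
Two-sided p-value ≈ 2·Φ(−2.089) = 0.0367. With α = 0.02, fail to reject H₀.

z = -2.089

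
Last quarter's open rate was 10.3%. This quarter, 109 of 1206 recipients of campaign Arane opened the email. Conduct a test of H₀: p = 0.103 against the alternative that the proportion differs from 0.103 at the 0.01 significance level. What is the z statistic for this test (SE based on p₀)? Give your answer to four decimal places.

p̂ = 109/1206 = 0.090381.
Standard error under H₀: √(0.103×0.897/1206) = 0.008753.
z = (0.090381 − 0.103)/0.008753 = -0.012619/0.008753 = -1.4417.
p-value = 2·P(Z > 1.442) ≈ 0.1494, so at α = 0.01 we fail to reject H₀.

z = -1.4417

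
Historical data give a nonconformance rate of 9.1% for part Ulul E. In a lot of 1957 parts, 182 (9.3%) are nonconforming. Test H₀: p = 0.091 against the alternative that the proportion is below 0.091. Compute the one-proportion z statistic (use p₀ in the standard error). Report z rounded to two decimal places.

z = 0.31

p̂ = 182/1957 = 0.0930.
SE = √(p₀(1−p₀)/n) = √(0.082719/1957) = 0.0065.
z = (0.0930 − 0.091)/0.0065 = 0.0020/0.0065 = 0.31.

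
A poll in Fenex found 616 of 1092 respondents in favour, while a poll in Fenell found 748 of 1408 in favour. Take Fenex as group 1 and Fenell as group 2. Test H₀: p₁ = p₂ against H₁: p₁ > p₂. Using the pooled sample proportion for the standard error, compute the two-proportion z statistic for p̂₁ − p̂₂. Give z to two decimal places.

z = 1.64

p̂₁ = 616/1092 = 0.5641, p̂₂ = 748/1408 = 0.5312.
Pooled p̂ = (616+748)/(1092+1408) = 1364/2500 = 0.5456.
SE = √(0.247921 × 0.00162598) = 0.0201.
z = (0.5641 − 0.5312)/0.0201 = 0.0329/0.0201 = 1.64.
p-value = P(Z > 1.636) ≈ 0.0509.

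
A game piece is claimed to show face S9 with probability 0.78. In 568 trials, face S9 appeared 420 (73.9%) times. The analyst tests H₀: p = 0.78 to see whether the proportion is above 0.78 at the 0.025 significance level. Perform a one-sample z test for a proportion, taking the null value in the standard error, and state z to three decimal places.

p̂ = 420/568 = 0.73944.
Standard error under H₀: √(0.78×0.22/568) = 0.01738.
z = (0.73944 − 0.78)/0.01738 = -0.04056/0.01738 = -2.334.
p-value = P(Z > -2.334) ≈ 0.9902, so at α = 0.025 we fail to reject H₀.

z = -2.334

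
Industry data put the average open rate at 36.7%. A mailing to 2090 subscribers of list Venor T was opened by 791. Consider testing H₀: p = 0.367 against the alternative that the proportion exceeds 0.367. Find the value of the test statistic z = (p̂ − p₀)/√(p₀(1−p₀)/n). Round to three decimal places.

p̂ = 791/2090 ≈ 0.37847.
SE = √(p₀(1−p₀)/n) = √(0.23231/2090) = 0.01054.
z = (0.37847 − 0.367)/0.01054 = 0.01147/0.01054 = 1.088.

z = 1.088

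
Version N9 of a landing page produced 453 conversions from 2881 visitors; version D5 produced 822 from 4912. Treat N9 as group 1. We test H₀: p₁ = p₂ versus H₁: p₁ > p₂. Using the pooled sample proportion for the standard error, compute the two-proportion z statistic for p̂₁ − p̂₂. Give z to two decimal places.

p̂₁ = 453/2881 ≈ 0.1572, p̂₂ = 822/4912 ≈ 0.1673.
Pooled p̂ = (453+822)/(2881+4912) = 1275/7793 = 0.1636.
SE = √(p̂(1−p̂)(1/n₁+1/n₂)) = √(0.1636·0.8364·0.000550685) = √(7.53561e-05) = 0.0087.
z = (0.1572 − 0.1673)/0.0087 = -0.0101/0.0087 = -1.16.
p-value = P(Z > -1.164) ≈ 0.8779.

z = -1.16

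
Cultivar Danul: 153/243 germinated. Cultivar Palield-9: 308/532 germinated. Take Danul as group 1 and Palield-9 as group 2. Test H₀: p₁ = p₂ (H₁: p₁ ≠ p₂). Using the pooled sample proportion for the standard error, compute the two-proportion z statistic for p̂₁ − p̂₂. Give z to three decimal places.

p̂₁ = 153/243 = 0.62963, p̂₂ = 308/532 = 0.57895.
Pooled p̂ = (153+308)/(243+532) = 461/775 = 0.59484.
SE = √(p̂(1−p̂)(1/n₁+1/n₂)) = √(0.59484·0.40516·0.00599493) = √(0.00144481) = 0.03801.
z = (0.62963 − 0.57895)/0.03801 = 0.05068/0.03801 = 1.333.
p-value = 2·P(Z > 1.333) ≈ 0.1824.

z = 1.333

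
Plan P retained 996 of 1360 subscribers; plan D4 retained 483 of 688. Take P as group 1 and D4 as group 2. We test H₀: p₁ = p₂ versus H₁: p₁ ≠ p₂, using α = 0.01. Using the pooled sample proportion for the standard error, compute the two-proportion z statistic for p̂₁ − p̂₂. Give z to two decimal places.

z = 1.45

p̂₁ = 996/1360 = 0.7324, p̂₂ = 483/688 = 0.7020.
Pooled p̂ = (996+483)/(1360+688) = 1479/2048 = 0.7222.
SE = √(0.200641 × 0.00218878) = 0.0210.
z = (0.7324 − 0.7020)/0.0210 = 0.0304/0.0210 = 1.45.
p-value = 2·P(Z > 1.447) ≈ 0.1480. With α = 0.01, fail to reject H₀.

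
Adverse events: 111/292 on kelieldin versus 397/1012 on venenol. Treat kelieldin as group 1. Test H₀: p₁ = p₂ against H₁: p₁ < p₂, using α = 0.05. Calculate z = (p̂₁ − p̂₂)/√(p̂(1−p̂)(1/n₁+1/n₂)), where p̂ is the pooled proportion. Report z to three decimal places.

z = -0.375

p̂₁ = 111/292 = 0.38014, p̂₂ = 397/1012 = 0.39229.
Pooled p̂ = (111+397)/(292+1012) = 508/1304 = 0.38957.
SE = √(0.237805 × 0.0044128) = 0.03239.
z = (0.38014 − 0.39229)/0.03239 = -0.01215/0.03239 = -0.375.
p-value = P(Z < -0.375) ≈ 0.3537, so at α = 0.05 we fail to reject H₀.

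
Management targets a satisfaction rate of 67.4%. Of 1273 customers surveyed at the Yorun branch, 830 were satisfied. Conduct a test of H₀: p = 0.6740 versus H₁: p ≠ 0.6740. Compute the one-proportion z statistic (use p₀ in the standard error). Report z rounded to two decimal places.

z = -1.67

p̂ = 830/1273 ≈ 0.65200.
Under H₀, SE = √(0.674·0.326/1273) = √(0.000172603) = 0.01314.
z = (0.65200 − 0.674)/0.01314 = -0.02200/0.01314 = -1.67.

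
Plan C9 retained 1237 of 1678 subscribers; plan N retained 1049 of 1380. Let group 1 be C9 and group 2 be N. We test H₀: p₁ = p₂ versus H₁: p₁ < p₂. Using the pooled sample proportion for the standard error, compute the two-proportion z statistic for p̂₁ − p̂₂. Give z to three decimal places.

z = -1.454

p̂₁ = 1237/1678 = 0.737187, p̂₂ = 1049/1380 = 0.760145.
Pooled p̂ = (1237+1049)/(1678+1380) = 2286/3058 = 0.747547.
SE = √(0.18872 × 0.00132059) = 0.015787.
z = (0.737187 − 0.760145)/0.015787 = -0.022958/0.015787 = -1.454.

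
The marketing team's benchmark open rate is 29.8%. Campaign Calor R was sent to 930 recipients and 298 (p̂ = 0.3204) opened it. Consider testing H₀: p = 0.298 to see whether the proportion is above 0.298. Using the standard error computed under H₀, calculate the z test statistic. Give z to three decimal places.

p̂ = 298/930 ≈ 0.320430.
SE = √(p₀(1−p₀)/n) = √(0.2092/930) = 0.014998.
z = (0.320430 − 0.298)/0.014998 = 0.022430/0.014998 = 1.496.

z = 1.496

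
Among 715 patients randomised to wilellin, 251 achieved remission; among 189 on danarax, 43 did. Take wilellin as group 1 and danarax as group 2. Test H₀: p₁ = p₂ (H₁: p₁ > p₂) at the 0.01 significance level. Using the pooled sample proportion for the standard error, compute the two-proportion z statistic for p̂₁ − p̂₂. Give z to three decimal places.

z = 3.224

p̂₁ = 251/715 ≈ 0.35105, p̂₂ = 43/189 ≈ 0.22751.
Pooled p̂ = (251+43)/(715+189) = 294/904 = 0.32522.
SE = √(p̂(1−p̂)(1/n₁+1/n₂)) = √(0.32522·0.67478·0.00668961) = √(0.00146805) = 0.03832.
z = (0.35105 − 0.22751)/0.03832 = 0.12354/0.03832 = 3.224.
p-value = P(Z > 3.224) ≈ 0.0006; since p < α = 0.01, reject H₀.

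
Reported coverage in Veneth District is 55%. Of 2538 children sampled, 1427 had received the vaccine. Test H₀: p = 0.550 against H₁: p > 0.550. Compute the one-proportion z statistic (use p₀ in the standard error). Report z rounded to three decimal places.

p̂ = 1427/2538 ≈ 0.562254.
Under H₀, SE = √(0.55·0.45/2538) = √(9.75177e-05) = 0.009875.
z = (0.562254 − 0.55)/0.009875 = 0.012254/0.009875 = 1.241.
p-value = P(Z > 1.241) ≈ 0.1073.

z = 1.241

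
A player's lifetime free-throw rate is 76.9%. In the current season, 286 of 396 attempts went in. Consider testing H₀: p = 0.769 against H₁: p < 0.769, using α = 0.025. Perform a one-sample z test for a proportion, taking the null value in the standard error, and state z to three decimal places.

z = -2.209

p̂ = 286/396 ≈ 0.72222.
Standard error under H₀: √(0.769×0.231/396) = 0.02118.
z = (0.72222 − 0.769)/0.02118 = -0.04678/0.02118 = -2.209.
p-value = P(Z < -2.209) ≈ 0.0136. With α = 0.025, reject H₀.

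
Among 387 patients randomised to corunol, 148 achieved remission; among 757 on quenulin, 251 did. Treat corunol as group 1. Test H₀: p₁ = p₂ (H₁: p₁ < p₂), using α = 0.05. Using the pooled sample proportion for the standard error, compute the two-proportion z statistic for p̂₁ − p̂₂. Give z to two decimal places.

z = 1.71

p̂₁ = 148/387 = 0.38243, p̂₂ = 251/757 = 0.33157.
Pooled p̂ = (148+251)/(387+757) = 399/1144 = 0.34878.
SE = √(p̂(1−p̂)(1/n₁+1/n₂)) = √(0.34878·0.65122·0.00390498) = √(0.000886944) = 0.02978.
z = (0.38243 − 0.33157)/0.02978 = 0.05086/0.02978 = 1.71.
p-value = P(Z < 1.708) ≈ 0.9562; since p > α = 0.05, fail to reject H₀.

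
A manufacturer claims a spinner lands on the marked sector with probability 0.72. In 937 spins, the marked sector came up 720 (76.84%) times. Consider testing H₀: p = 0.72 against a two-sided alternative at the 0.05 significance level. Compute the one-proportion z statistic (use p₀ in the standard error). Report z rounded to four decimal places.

z = 3.3003

p̂ = 720/937 ≈ 0.7684098.
Under H₀, SE = √(0.72·0.28/937) = √(0.000215155) = 0.0146682.
z = (0.7684098 − 0.72)/0.0146682 = 0.0484098/0.0146682 = 3.3003.
p-value = 2·P(Z > 3.300) ≈ 0.0010; since p < α = 0.05, reject H₀.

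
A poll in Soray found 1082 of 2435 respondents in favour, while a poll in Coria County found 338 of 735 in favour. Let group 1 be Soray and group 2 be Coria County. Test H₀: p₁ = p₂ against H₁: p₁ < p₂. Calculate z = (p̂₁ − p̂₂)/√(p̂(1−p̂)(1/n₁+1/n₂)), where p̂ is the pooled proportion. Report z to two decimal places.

z = -0.74

p̂₁ = 1082/2435 ≈ 0.4444, p̂₂ = 338/735 ≈ 0.4599.
Pooled p̂ = (1082+338)/(2435+735) = 1420/3170 = 0.4479.
SE = √(0.247291 × 0.00177122) = 0.0209.
z = (0.4444 − 0.4599)/0.0209 = -0.0155/0.0209 = -0.74.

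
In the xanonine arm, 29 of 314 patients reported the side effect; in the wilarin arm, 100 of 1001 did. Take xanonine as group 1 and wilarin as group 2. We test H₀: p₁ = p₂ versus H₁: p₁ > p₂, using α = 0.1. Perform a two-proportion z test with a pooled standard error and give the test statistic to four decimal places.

p̂₁ = 29/314 = 0.092357, p̂₂ = 100/1001 = 0.099900.
Pooled p̂ = (29+100)/(314+1001) = 129/1315 = 0.098099.
SE = √(0.0884755 × 0.00418371) = 0.019239.
z = (0.092357 − 0.099900)/0.019239 = -0.007543/0.019239 = -0.3921.
p-value = P(Z > -0.392) ≈ 0.6525. With α = 0.1, fail to reject H₀.

z = -0.3921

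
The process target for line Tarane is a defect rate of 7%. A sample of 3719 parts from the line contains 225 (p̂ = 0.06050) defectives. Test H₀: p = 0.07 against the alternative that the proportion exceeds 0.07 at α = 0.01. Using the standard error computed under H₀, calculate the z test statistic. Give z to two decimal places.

z = -2.27

p̂ = 225/3719 = 0.06050.
Under H₀, SE = √(0.07·0.93/3719) = √(1.75047e-05) = 0.00418.
z = (0.06050 − 0.07)/0.00418 = -0.00950/0.00418 = -2.27.
p-value = P(Z > -2.271) ≈ 0.9884, so at α = 0.01 we fail to reject H₀.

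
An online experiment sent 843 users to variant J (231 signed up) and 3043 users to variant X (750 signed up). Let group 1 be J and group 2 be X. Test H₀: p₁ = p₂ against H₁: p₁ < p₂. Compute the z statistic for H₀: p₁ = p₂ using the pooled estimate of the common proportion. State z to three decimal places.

p̂₁ = 231/843 = 0.274021, p̂₂ = 750/3043 = 0.246467.
Pooled p̂ = (231+750)/(843+3043) = 981/3886 = 0.252445.
SE = √(0.188716 × 0.00151486) = 0.016908.
z = (0.274021 − 0.246467)/0.016908 = 0.027554/0.016908 = 1.630.
p-value = P(Z < 1.630) ≈ 0.9484.

z = 1.630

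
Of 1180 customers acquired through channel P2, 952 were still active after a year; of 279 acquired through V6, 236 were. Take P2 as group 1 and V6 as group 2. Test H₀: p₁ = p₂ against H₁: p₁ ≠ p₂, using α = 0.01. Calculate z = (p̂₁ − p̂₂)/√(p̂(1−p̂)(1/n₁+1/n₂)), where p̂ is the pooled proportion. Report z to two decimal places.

z = -1.51

p̂₁ = 952/1180 ≈ 0.8068, p̂₂ = 236/279 ≈ 0.8459.
Pooled p̂ = (952+236)/(1180+279) = 1188/1459 = 0.8143.
SE = √(p̂(1−p̂)(1/n₁+1/n₂)) = √(0.8143·0.1857·0.00443169) = √(0.000670261) = 0.0259.
z = (0.8068 − 0.8459)/0.0259 = -0.0391/0.0259 = -1.51.
Two-sided p-value ≈ 2·Φ(−1.510) = 0.1310. With α = 0.01, fail to reject H₀.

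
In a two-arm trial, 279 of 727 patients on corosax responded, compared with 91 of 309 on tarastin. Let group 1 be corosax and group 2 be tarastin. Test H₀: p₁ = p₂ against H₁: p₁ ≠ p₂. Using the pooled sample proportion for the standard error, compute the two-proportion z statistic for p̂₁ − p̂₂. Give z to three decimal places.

p̂₁ = 279/727 ≈ 0.38377, p̂₂ = 91/309 ≈ 0.29450.
Pooled p̂ = (279+91)/(727+309) = 370/1036 = 0.35714.
SE = √(0.229592 × 0.00461176) = 0.03254.
z = (0.38377 − 0.29450)/0.03254 = 0.08927/0.03254 = 2.743.
p-value = 2·P(Z > 2.743) ≈ 0.0061.

z = 2.743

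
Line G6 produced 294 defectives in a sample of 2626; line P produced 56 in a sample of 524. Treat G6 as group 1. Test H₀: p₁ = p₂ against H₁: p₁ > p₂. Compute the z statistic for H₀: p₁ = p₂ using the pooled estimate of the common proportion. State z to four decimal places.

z = 0.3383

p̂₁ = 294/2626 ≈ 0.111957, p̂₂ = 56/524 ≈ 0.106870.
Pooled p̂ = (294+56)/(2626+524) = 350/3150 = 0.111111.
SE = √(0.0987654 × 0.0022892) = 0.015036.
z = (0.111957 − 0.106870)/0.015036 = 0.005087/0.015036 = 0.3383.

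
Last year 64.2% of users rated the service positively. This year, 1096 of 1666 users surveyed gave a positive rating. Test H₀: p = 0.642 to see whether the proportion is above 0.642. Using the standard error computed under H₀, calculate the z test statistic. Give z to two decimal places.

p̂ = 1096/1666 ≈ 0.65786.
Standard error under H₀: √(0.642×0.358/1666) = 0.01175.
z = (0.65786 − 0.642)/0.01175 = 0.01586/0.01175 = 1.35.

z = 1.35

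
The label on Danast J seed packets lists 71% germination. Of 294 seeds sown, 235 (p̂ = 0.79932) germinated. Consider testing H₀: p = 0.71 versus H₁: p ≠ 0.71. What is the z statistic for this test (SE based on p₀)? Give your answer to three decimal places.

p̂ = 235/294 ≈ 0.799320.
Standard error under H₀: √(0.71×0.29/294) = 0.026464.
z = (0.799320 − 0.71)/0.026464 = 0.089320/0.026464 = 3.375.

z = 3.375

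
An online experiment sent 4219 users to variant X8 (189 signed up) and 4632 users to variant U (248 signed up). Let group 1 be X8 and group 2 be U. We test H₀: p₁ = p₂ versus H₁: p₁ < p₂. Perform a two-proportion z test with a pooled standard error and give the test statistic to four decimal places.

z = -1.8963

p̂₁ = 189/4219 ≈ 0.044797, p̂₂ = 248/4632 ≈ 0.053541.
Pooled p̂ = (189+248)/(4219+4632) = 437/8851 = 0.049373.
SE = √(p̂(1−p̂)(1/n₁+1/n₂)) = √(0.049373·0.950627·0.000452912) = √(2.12576e-05) = 0.004611.
z = (0.044797 − 0.053541)/0.004611 = -0.008744/0.004611 = -1.8963.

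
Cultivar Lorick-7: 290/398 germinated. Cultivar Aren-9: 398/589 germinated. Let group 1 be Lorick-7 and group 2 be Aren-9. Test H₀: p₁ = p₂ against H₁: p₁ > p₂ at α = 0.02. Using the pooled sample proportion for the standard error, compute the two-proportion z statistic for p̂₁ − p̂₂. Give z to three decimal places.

p̂₁ = 290/398 ≈ 0.72864, p̂₂ = 398/589 ≈ 0.67572.
Pooled p̂ = (290+398)/(398+589) = 688/987 = 0.69706.
SE = √(p̂(1−p̂)(1/n₁+1/n₂)) = √(0.69706·0.30294·0.00421036) = √(0.000889087) = 0.02982.
z = (0.72864 − 0.67572)/0.02982 = 0.05292/0.02982 = 1.775.
p-value = P(Z > 1.775) ≈ 0.0380, so at α = 0.02 we fail to reject H₀.

z = 1.775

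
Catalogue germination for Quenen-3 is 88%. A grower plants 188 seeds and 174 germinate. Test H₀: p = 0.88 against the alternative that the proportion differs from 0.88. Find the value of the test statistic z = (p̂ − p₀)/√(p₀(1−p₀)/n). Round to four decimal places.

z = 1.9212

p̂ = 174/188 = 0.925532.
Standard error under H₀: √(0.88×0.12/188) = 0.023700.
z = (0.925532 − 0.88)/0.023700 = 0.045532/0.023700 = 1.9212.
p-value = 2·P(Z > 1.921) ≈ 0.0547.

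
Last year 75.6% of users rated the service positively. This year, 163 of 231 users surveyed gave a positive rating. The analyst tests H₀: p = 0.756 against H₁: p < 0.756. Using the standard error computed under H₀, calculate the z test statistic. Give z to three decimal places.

z = -1.783

p̂ = 163/231 = 0.705628.
Standard error under H₀: √(0.756×0.244/231) = 0.028259.
z = (0.705628 − 0.756)/0.028259 = -0.050372/0.028259 = -1.783.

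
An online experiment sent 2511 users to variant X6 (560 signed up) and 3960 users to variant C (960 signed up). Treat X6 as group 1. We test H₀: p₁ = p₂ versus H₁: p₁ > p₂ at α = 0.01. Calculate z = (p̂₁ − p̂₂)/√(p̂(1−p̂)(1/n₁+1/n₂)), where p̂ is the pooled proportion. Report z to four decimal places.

z = -1.7944

p̂₁ = 560/2511 ≈ 0.2230187, p̂₂ = 960/3960 ≈ 0.2424242.
Pooled p̂ = (560+960)/(2511+3960) = 1520/6471 = 0.2348941.
SE = √(0.179719 × 0.000650773) = 0.0108146.
z = (0.2230187 − 0.2424242)/0.0108146 = -0.0194055/0.0108146 = -1.7944.
p-value = P(Z > -1.794) ≈ 0.9636. With α = 0.01, fail to reject H₀.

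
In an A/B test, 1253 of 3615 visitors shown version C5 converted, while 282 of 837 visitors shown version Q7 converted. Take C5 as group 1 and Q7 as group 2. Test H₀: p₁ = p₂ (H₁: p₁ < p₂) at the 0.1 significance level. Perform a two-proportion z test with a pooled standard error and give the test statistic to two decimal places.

z = 0.53

p̂₁ = 1253/3615 = 0.3466, p̂₂ = 282/837 = 0.3369.
Pooled p̂ = (1253+282)/(3615+837) = 1535/4452 = 0.3448.
SE = √(0.22591 × 0.00147137) = 0.0182.
z = (0.3466 − 0.3369)/0.0182 = 0.0097/0.0182 = 0.53.
p-value = P(Z < 0.532) ≈ 0.7025, so at α = 0.1 we fail to reject H₀.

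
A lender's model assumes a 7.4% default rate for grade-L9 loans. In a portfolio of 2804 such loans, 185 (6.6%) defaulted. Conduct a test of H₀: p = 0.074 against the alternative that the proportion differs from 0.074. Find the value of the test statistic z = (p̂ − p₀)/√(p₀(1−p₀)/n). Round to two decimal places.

z = -1.62

p̂ = 185/2804 ≈ 0.06598.
Standard error under H₀: √(0.074×0.926/2804) = 0.00494.
z = (0.06598 − 0.074)/0.00494 = -0.00802/0.00494 = -1.62.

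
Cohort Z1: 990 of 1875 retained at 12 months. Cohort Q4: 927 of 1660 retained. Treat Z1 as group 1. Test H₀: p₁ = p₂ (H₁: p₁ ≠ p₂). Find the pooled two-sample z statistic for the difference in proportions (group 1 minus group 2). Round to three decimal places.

z = -1.813

p̂₁ = 990/1875 ≈ 0.528000, p̂₂ = 927/1660 ≈ 0.558434.
Pooled p̂ = (990+927)/(1875+1660) = 1917/3535 = 0.542291.
SE = √(p̂(1−p̂)(1/n₁+1/n₂)) = √(0.542291·0.457709·0.00113574) = √(0.000281904) = 0.016790.
z = (0.528000 − 0.558434)/0.016790 = -0.030434/0.016790 = -1.813.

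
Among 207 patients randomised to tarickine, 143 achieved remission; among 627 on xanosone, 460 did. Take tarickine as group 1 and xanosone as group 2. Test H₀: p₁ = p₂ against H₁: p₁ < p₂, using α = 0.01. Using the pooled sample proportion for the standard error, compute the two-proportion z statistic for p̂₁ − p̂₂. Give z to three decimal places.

p̂₁ = 143/207 ≈ 0.69082, p̂₂ = 460/627 ≈ 0.73365.
Pooled p̂ = (143+460)/(207+627) = 603/834 = 0.72302.
SE = √(0.200261 × 0.00642581) = 0.03587.
z = (0.69082 − 0.73365)/0.03587 = -0.04283/0.03587 = -1.194.
p-value = P(Z < -1.194) ≈ 0.1162; since p > α = 0.01, fail to reject H₀.

z = -1.194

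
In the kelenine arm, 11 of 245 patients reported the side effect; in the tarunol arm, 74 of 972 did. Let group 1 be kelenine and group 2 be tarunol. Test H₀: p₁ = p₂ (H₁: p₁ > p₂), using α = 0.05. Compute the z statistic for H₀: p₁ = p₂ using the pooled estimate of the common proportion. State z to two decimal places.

z = -1.71

p̂₁ = 11/245 = 0.0449, p̂₂ = 74/972 = 0.0761.
Pooled p̂ = (11+74)/(245+972) = 85/1217 = 0.0698.
SE = √(0.0649657 × 0.00511044) = 0.0182.
z = (0.0449 − 0.0761)/0.0182 = -0.0312/0.0182 = -1.71.
p-value = P(Z > -1.714) ≈ 0.9568; since p > α = 0.05, fail to reject H₀.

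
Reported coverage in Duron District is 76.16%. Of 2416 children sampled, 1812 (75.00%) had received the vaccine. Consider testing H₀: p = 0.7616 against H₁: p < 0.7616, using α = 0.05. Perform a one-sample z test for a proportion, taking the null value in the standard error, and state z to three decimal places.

p̂ = 1812/2416 ≈ 0.75000.
Standard error under H₀: √(0.7616×0.2384/2416) = 0.00867.
z = (0.75000 − 0.7616)/0.00867 = -0.01160/0.00867 = -1.338.
p-value = P(Z < -1.338) ≈ 0.0904. With α = 0.05, fail to reject H₀.

z = -1.338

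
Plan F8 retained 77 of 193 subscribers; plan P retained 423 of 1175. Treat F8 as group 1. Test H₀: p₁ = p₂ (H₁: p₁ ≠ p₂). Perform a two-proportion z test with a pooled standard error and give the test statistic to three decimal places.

p̂₁ = 77/193 ≈ 0.39896, p̂₂ = 423/1175 ≈ 0.36000.
Pooled p̂ = (77+423)/(193+1175) = 500/1368 = 0.36550.
SE = √(p̂(1−p̂)(1/n₁+1/n₂)) = √(0.36550·0.63450·0.00603241) = √(0.00139897) = 0.03740.
z = (0.39896 − 0.36000)/0.03740 = 0.03896/0.03740 = 1.042.

z = 1.042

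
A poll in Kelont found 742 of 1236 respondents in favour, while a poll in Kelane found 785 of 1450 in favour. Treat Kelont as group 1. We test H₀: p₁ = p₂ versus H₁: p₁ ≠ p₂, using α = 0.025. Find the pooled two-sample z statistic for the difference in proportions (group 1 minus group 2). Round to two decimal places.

z = 3.07

p̂₁ = 742/1236 ≈ 0.6003, p̂₂ = 785/1450 ≈ 0.5414.
Pooled p̂ = (742+785)/(1236+1450) = 1527/2686 = 0.5685.
SE = √(p̂(1−p̂)(1/n₁+1/n₂)) = √(0.5685·0.4315·0.00149872) = √(0.000367646) = 0.0192.
z = (0.6003 − 0.5414)/0.0192 = 0.0589/0.0192 = 3.07.
Two-sided p-value ≈ 2·Φ(−3.074) = 0.0021. With α = 0.025, reject H₀.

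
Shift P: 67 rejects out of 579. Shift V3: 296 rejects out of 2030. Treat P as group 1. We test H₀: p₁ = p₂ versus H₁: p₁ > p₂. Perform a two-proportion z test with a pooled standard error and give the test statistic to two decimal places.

p̂₁ = 67/579 ≈ 0.1157, p̂₂ = 296/2030 ≈ 0.1458.
Pooled p̂ = (67+296)/(579+2030) = 363/2609 = 0.1391.
SE = √(0.119776 × 0.00221973) = 0.0163.
z = (0.1157 − 0.1458)/0.0163 = -0.0301/0.0163 = -1.85.
p-value = P(Z > -1.846) ≈ 0.9675.

z = -1.85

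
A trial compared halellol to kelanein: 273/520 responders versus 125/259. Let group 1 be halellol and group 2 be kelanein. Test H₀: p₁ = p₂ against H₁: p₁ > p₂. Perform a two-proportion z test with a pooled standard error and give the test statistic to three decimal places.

p̂₁ = 273/520 ≈ 0.525000, p̂₂ = 125/259 ≈ 0.482625.
Pooled p̂ = (273+125)/(520+259) = 398/779 = 0.510911.
SE = √(p̂(1−p̂)(1/n₁+1/n₂)) = √(0.510911·0.489089·0.00578408) = √(0.00144533) = 0.038018.
z = (0.525000 − 0.482625)/0.038018 = 0.042375/0.038018 = 1.115.
p-value = P(Z > 1.115) ≈ 0.1325.

z = 1.115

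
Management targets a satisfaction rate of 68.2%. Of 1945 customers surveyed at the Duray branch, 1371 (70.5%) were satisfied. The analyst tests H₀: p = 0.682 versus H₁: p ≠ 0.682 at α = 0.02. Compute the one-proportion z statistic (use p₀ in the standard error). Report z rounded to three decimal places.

p̂ = 1371/1945 ≈ 0.70488.
Standard error under H₀: √(0.682×0.318/1945) = 0.01056.
z = (0.70488 − 0.682)/0.01056 = 0.02288/0.01056 = 2.167.
Two-sided p-value ≈ 2·Φ(−2.167) = 0.0302. With α = 0.02, fail to reject H₀.

z = 2.167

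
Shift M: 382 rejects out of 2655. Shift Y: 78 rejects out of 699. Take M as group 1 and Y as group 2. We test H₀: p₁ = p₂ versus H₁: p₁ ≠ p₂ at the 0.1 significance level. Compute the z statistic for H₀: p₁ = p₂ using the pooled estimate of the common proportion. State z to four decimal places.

z = 2.2081

p̂₁ = 382/2655 = 0.143879, p̂₂ = 78/699 = 0.111588.
Pooled p̂ = (382+78)/(2655+699) = 460/3354 = 0.137150.
SE = √(0.11834 × 0.00180726) = 0.014624.
z = (0.143879 − 0.111588)/0.014624 = 0.032291/0.014624 = 2.2081.
Two-sided p-value ≈ 2·Φ(−2.208) = 0.0272, so at α = 0.1 we reject H₀.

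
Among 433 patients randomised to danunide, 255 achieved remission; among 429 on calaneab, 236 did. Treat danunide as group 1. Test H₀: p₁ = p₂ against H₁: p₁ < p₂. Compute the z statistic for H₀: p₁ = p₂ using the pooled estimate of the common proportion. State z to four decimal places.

p̂₁ = 255/433 ≈ 0.588915, p̂₂ = 236/429 ≈ 0.550117.
Pooled p̂ = (255+236)/(433+429) = 491/862 = 0.569606.
SE = √(0.245155 × 0.00464047) = 0.033729.
z = (0.588915 − 0.550117)/0.033729 = 0.038798/0.033729 = 1.1503.
p-value = P(Z < 1.150) ≈ 0.8750.

z = 1.1503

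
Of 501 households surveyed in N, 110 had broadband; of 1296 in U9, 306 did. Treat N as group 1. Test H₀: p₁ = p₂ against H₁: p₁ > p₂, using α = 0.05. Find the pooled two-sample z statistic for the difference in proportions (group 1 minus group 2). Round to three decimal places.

z = -0.746

p̂₁ = 110/501 ≈ 0.21956, p̂₂ = 306/1296 ≈ 0.23611.
Pooled p̂ = (110+306)/(501+1296) = 416/1797 = 0.23150.
SE = √(0.177906 × 0.00276761) = 0.02219.
z = (0.21956 − 0.23611)/0.02219 = -0.01655/0.02219 = -0.746.
p-value = P(Z > -0.746) ≈ 0.7721. With α = 0.05, fail to reject H₀.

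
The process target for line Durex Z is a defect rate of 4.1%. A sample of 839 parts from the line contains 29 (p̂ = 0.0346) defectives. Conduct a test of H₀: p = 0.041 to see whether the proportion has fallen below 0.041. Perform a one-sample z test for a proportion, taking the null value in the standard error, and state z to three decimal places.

p̂ = 29/839 = 0.03456.
Standard error under H₀: √(0.041×0.959/839) = 0.00685.
z = (0.03456 − 0.041)/0.00685 = -0.00644/0.00685 = -0.940.

z = -0.940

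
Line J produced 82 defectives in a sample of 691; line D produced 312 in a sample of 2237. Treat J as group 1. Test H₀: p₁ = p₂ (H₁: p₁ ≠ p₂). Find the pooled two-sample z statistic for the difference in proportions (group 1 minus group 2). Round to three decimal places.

z = -1.401

p̂₁ = 82/691 = 0.11867, p̂₂ = 312/2237 = 0.13947.
Pooled p̂ = (82+312)/(691+2237) = 394/2928 = 0.13456.
SE = √(p̂(1−p̂)(1/n₁+1/n₂)) = √(0.13456·0.86544·0.00189421) = √(0.000220591) = 0.01485.
z = (0.11867 − 0.13947)/0.01485 = -0.02080/0.01485 = -1.401.
Two-sided p-value ≈ 2·Φ(−1.401) = 0.1613.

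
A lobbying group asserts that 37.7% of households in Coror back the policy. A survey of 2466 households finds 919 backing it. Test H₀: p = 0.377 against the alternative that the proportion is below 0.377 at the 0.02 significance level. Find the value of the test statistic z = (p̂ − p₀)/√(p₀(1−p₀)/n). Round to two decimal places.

z = -0.44

p̂ = 919/2466 = 0.3727.
Standard error under H₀: √(0.377×0.623/2466) = 0.0098.
z = (0.3727 − 0.377)/0.0098 = -0.0043/0.0098 = -0.44.
p-value = P(Z < -0.444) ≈ 0.3286. With α = 0.02, fail to reject H₀.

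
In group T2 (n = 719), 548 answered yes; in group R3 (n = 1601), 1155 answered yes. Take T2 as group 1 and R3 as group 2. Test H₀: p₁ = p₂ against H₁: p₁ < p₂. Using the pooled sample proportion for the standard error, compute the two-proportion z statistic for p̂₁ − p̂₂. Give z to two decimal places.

p̂₁ = 548/719 = 0.76217, p̂₂ = 1155/1601 = 0.72142.
Pooled p̂ = (548+1155)/(719+1601) = 1703/2320 = 0.73405.
SE = √(p̂(1−p̂)(1/n₁+1/n₂)) = √(0.73405·0.26595·0.00201543) = √(0.000393452) = 0.01984.
z = (0.76217 − 0.72142)/0.01984 = 0.04075/0.01984 = 2.05.
p-value = P(Z < 2.054) ≈ 0.9800.

z = 2.05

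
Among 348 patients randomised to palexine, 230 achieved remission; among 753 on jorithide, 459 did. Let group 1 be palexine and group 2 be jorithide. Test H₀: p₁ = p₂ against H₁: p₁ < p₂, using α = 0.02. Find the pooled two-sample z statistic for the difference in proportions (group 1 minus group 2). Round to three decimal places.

z = 1.637

p̂₁ = 230/348 = 0.66092, p̂₂ = 459/753 = 0.60956.
Pooled p̂ = (230+459)/(348+753) = 689/1101 = 0.62579.
SE = √(0.234176 × 0.00420158) = 0.03137.
z = (0.66092 − 0.60956)/0.03137 = 0.05136/0.03137 = 1.637.
p-value = P(Z < 1.637) ≈ 0.9492. With α = 0.02, fail to reject H₀.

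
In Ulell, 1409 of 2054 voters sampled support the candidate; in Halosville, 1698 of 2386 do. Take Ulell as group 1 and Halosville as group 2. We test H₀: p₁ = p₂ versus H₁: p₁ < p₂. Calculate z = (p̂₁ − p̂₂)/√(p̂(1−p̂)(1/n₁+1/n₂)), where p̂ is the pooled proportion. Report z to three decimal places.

z = -1.861

p̂₁ = 1409/2054 ≈ 0.685979, p̂₂ = 1698/2386 ≈ 0.711651.
Pooled p̂ = (1409+1698)/(2054+2386) = 3107/4440 = 0.699775.
SE = √(p̂(1−p̂)(1/n₁+1/n₂)) = √(0.699775·0.300225·0.000905966) = √(0.000190335) = 0.013796.
z = (0.685979 − 0.711651)/0.013796 = -0.025672/0.013796 = -1.861.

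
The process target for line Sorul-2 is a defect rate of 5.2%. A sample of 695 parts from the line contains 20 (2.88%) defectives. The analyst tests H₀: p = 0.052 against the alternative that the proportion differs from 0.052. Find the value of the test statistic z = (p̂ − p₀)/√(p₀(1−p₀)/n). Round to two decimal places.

z = -2.76

p̂ = 20/695 = 0.0288.
Standard error under H₀: √(0.052×0.948/695) = 0.0084.
z = (0.0288 − 0.052)/0.0084 = -0.0232/0.0084 = -2.76.
Two-sided p-value ≈ 2·Φ(−2.757) = 0.0058.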